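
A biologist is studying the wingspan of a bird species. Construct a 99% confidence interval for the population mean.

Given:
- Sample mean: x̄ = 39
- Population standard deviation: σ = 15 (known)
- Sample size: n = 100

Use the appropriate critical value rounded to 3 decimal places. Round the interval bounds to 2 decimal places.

The population standard deviation σ is known, so use a z-interval (standard normal critical value).

For 99% confidence, z* = 2.576 (from standard normal table)

Standard error: SE = σ/√n = 15/√100 = 1.500000

Margin of error: E = z* × SE = 2.576 × 1.500000 = 3.8640

Z-interval: x̄ ± E = 39 ± 3.8640 = (35.1360, 42.8640)

Rounded to 2 decimal places:

(35.14, 42.86)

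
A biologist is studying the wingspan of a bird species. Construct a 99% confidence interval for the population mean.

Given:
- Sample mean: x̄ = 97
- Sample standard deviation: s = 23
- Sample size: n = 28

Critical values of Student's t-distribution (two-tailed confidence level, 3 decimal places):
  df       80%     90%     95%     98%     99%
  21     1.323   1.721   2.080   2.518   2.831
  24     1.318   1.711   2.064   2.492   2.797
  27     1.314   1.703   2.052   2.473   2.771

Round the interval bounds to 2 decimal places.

The population standard deviation σ is unknown (only the sample standard deviation s is given), so use a t-interval with df = n - 1 = 28 - 1 = 27.

For 99% confidence with df = 27, t* = 2.771 (from t-table)

Standard error: SE = s/√n = 23/√28 = 4.346591

Margin of error: E = t* × SE = 2.771 × 4.346591 = 12.0444

T-interval: x̄ ± E = 97 ± 12.0444 = (84.9556, 109.0444)

Rounded to 2 decimal places:

(84.96, 109.04)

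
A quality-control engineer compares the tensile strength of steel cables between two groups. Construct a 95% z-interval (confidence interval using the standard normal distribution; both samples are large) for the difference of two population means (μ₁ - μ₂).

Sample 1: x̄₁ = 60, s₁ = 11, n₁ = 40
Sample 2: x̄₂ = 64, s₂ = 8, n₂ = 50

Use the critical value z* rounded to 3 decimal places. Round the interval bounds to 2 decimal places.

Both samples are large (n₁ = 40 ≥ 30, n₂ = 50 ≥ 30), so a z-interval for the difference of means applies.

Point estimate: x̄₁ - x̄₂ = 60 - 64 = -4

Standard error: SE = √(s₁²/n₁ + s₂²/n₂)
= √(11²/40 + 8²/50)
= √(3.025000 + 1.280000)
= 2.074849

For 95% confidence, z* = 1.96 (from standard normal table)
Margin of error: E = z* × SE = 1.96 × 2.074849 = 4.0667

Z-interval: (x̄₁ - x̄₂) ± E = -4 ± 4.0667 = (-8.0667, 0.0667)

Rounded to 2 decimal places:

(-8.07, 0.07)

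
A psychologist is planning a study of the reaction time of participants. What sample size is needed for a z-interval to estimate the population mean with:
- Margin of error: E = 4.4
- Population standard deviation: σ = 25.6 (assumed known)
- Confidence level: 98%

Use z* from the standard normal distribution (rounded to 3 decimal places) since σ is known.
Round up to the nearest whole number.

Using z* since population σ is known (z-interval formula).

For 98% confidence, z* = 2.326 (from standard normal table)

Sample size formula for z-interval: n = (z*σ/E)²

n = (2.326 × 25.6 / 4.4)²
  = (13.533091)²
  = 183.1445

Round up to the nearest whole number: n = 184

184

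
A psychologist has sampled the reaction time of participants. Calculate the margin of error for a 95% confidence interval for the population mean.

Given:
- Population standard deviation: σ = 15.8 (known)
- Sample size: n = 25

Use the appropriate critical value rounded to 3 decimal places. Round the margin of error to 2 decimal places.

The population standard deviation σ is known, so use the z-interval margin of error formula.

For 95% confidence, z* = 1.96 (from standard normal table)

Margin of error formula for z-interval: E = z* × σ/√n

E = 1.96 × 15.8/√25
  = 1.96 × 3.160000
  = 6.1936

Rounded to 2 decimal places:

6.19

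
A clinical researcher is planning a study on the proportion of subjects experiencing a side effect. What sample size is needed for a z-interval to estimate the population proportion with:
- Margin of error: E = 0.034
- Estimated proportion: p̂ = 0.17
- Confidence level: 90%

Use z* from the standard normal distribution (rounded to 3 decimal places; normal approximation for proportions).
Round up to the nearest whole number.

Using z* for proportion z-interval (normal approximation).

For 90% confidence, z* = 1.645 (from standard normal table)

Sample size formula for proportion z-interval: n = z*²p̂(1-p̂)/E²

n = 1.645² × 0.17 × 0.83 / 0.034²
  = 2.706025 × 0.1411 / 0.001156
  = 330.2942

Round up to the nearest whole number: n = 331

331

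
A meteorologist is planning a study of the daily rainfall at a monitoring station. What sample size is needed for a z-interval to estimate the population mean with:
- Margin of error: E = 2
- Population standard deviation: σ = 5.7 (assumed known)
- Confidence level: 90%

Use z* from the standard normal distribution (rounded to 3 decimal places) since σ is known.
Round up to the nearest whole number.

Using z* since population σ is known (z-interval formula).

For 90% confidence, z* = 1.645 (from standard normal table)

Sample size formula for z-interval: n = (z*σ/E)²

n = (1.645 × 5.7 / 2)²
  = (4.688250)²
  = 21.9797

Round up to the nearest whole number: n = 22

22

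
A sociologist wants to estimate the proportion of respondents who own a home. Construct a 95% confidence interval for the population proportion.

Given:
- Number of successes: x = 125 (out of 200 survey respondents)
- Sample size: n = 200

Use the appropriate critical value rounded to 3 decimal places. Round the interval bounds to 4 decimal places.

Sample proportion: p̂ = 125/200 = 0.625000

Check conditions for normal approximation:
  np̂ = 125 ≥ 10 ✓
  n(1-p̂) = 75 ≥ 10 ✓

The sample is large enough, so use a z-interval (normal approximation) for the proportion.

For 95% confidence, z* = 1.96 (from standard normal table)

Standard error: SE = √(p̂(1-p̂)/n) = √(0.625000×0.375000/200) = 0.03423266

Margin of error: E = z* × SE = 1.96 × 0.03423266 = 0.067096

Z-interval: p̂ ± E = 0.625000 ± 0.067096 = (0.557904, 0.692096)

Rounded to 4 decimal places:

(0.5579, 0.6921)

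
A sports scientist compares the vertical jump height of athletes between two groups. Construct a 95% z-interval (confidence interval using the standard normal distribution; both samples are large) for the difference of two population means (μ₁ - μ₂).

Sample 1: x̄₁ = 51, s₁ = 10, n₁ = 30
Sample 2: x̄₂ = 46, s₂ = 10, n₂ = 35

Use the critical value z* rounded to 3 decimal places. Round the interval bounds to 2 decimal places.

Both samples are large (n₁ = 30 ≥ 30, n₂ = 35 ≥ 30), so a z-interval for the difference of means applies.

Point estimate: x̄₁ - x̄₂ = 51 - 46 = 5

Standard error: SE = √(s₁²/n₁ + s₂²/n₂)
= √(10²/30 + 10²/35)
= √(3.333333 + 2.857143)
= 2.488067

For 95% confidence, z* = 1.96 (from standard normal table)
Margin of error: E = z* × SE = 1.96 × 2.488067 = 4.8766

Z-interval: (x̄₁ - x̄₂) ± E = 5 ± 4.8766 = (0.1234, 9.8766)

Rounded to 2 decimal places:

(0.12, 9.88)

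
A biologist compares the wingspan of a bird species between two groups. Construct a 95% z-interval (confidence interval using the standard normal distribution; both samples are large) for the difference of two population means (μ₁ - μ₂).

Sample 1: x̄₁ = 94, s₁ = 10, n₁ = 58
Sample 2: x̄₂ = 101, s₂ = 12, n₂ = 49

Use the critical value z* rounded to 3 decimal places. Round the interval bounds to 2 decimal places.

Both samples are large (n₁ = 58 ≥ 30, n₂ = 49 ≥ 30), so a z-interval for the difference of means applies.

Point estimate: x̄₁ - x̄₂ = 94 - 101 = -7

Standard error: SE = √(s₁²/n₁ + s₂²/n₂)
= √(10²/58 + 12²/49)
= √(1.724138 + 2.938776)
= 2.159378

For 95% confidence, z* = 1.96 (from standard normal table)
Margin of error: E = z* × SE = 1.96 × 2.159378 = 4.2324

Z-interval: (x̄₁ - x̄₂) ± E = -7 ± 4.2324 = (-11.2324, -2.7676)

Rounded to 2 decimal places:

(-11.23, -2.77)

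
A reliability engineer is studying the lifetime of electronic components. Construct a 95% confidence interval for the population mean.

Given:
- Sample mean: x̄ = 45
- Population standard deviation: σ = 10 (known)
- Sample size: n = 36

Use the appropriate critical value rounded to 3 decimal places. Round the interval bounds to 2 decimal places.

The population standard deviation σ is known, so use a z-interval (standard normal critical value).

For 95% confidence, z* = 1.96 (from standard normal table)

Standard error: SE = σ/√n = 10/√36 = 1.666667

Margin of error: E = z* × SE = 1.96 × 1.666667 = 3.2667

Z-interval: x̄ ± E = 45 ± 3.2667 = (41.7333, 48.2667)

Rounded to 2 decimal places:

(41.73, 48.27)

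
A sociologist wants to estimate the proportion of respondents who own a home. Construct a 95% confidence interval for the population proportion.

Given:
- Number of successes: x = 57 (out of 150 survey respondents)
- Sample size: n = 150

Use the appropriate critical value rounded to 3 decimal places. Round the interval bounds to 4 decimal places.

Sample proportion: p̂ = 57/150 = 0.380000

Check conditions for normal approximation:
  np̂ = 57 ≥ 10 ✓
  n(1-p̂) = 93 ≥ 10 ✓

The sample is large enough, so use a z-interval (normal approximation) for the proportion.

For 95% confidence, z* = 1.96 (from standard normal table)

Standard error: SE = √(p̂(1-p̂)/n) = √(0.380000×0.620000/150) = 0.03963164

Margin of error: E = z* × SE = 1.96 × 0.03963164 = 0.077678

Z-interval: p̂ ± E = 0.380000 ± 0.077678 = (0.302322, 0.457678)

Rounded to 4 decimal places:

(0.3023, 0.4577)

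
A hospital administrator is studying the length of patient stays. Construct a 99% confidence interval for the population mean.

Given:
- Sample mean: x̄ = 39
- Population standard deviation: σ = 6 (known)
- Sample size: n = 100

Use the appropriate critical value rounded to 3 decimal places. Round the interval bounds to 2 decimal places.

The population standard deviation σ is known, so use a z-interval (standard normal critical value).

For 99% confidence, z* = 2.576 (from standard normal table)

Standard error: SE = σ/√n = 6/√100 = 0.600000

Margin of error: E = z* × SE = 2.576 × 0.600000 = 1.5456

Z-interval: x̄ ± E = 39 ± 1.5456 = (37.4544, 40.5456)

Rounded to 2 decimal places:

(37.45, 40.55)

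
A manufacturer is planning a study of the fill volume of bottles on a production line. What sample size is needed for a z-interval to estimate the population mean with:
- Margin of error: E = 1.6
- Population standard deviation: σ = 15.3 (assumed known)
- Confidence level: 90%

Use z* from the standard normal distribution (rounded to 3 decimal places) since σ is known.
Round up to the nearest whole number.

Using z* since population σ is known (z-interval formula).

For 90% confidence, z* = 1.645 (from standard normal table)

Sample size formula for z-interval: n = (z*σ/E)²

n = (1.645 × 15.3 / 1.6)²
  = (15.730313)²
  = 247.4427

Round up to the nearest whole number: n = 248

248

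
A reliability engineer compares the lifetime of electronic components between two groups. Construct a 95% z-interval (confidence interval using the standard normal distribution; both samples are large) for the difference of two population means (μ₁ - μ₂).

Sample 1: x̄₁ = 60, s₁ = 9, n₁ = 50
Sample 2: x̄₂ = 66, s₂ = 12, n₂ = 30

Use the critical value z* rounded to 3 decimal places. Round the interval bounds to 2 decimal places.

Both samples are large (n₁ = 50 ≥ 30, n₂ = 30 ≥ 30), so a z-interval for the difference of means applies.

Point estimate: x̄₁ - x̄₂ = 60 - 66 = -6

Standard error: SE = √(s₁²/n₁ + s₂²/n₂)
= √(9²/50 + 12²/30)
= √(1.620000 + 4.800000)
= 2.533772

For 95% confidence, z* = 1.96 (from standard normal table)
Margin of error: E = z* × SE = 1.96 × 2.533772 = 4.9662

Z-interval: (x̄₁ - x̄₂) ± E = -6 ± 4.9662 = (-10.9662, -1.0338)

Rounded to 2 decimal places:

(-10.97, -1.03)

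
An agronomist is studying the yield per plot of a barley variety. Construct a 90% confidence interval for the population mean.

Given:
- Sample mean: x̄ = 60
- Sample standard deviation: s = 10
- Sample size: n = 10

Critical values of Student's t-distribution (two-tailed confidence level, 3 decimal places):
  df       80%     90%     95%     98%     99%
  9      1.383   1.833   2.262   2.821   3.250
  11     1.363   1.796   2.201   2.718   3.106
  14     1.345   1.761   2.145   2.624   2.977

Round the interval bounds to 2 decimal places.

The population standard deviation σ is unknown (only the sample standard deviation s is given), so use a t-interval with df = n - 1 = 10 - 1 = 9.

For 90% confidence with df = 9, t* = 1.833 (from t-table)

Standard error: SE = s/√n = 10/√10 = 3.162278

Margin of error: E = t* × SE = 1.833 × 3.162278 = 5.7965

T-interval: x̄ ± E = 60 ± 5.7965 = (54.2035, 65.7965)

Rounded to 2 decimal places:

(54.20, 65.80)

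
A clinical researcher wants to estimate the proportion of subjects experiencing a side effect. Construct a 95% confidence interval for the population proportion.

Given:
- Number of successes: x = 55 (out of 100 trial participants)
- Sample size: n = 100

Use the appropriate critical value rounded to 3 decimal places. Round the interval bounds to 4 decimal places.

Sample proportion: p̂ = 55/100 = 0.550000

Check conditions for normal approximation:
  np̂ = 55 ≥ 10 ✓
  n(1-p̂) = 45 ≥ 10 ✓

The sample is large enough, so use a z-interval (normal approximation) for the proportion.

For 95% confidence, z* = 1.96 (from standard normal table)

Standard error: SE = √(p̂(1-p̂)/n) = √(0.550000×0.450000/100) = 0.04974937

Margin of error: E = z* × SE = 1.96 × 0.04974937 = 0.097509

Z-interval: p̂ ± E = 0.550000 ± 0.097509 = (0.452491, 0.647509)

Rounded to 4 decimal places:

(0.4525, 0.6475)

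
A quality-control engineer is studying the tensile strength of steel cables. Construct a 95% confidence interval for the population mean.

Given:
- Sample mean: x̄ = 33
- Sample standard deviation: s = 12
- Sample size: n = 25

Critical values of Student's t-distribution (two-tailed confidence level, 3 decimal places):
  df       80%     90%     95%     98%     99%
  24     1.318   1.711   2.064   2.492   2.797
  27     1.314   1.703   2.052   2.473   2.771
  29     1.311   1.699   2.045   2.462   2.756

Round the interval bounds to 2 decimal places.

The population standard deviation σ is unknown (only the sample standard deviation s is given), so use a t-interval with df = n - 1 = 25 - 1 = 24.

For 95% confidence with df = 24, t* = 2.064 (from t-table)

Standard error: SE = s/√n = 12/√25 = 2.400000

Margin of error: E = t* × SE = 2.064 × 2.400000 = 4.9536

T-interval: x̄ ± E = 33 ± 4.9536 = (28.0464, 37.9536)

Rounded to 2 decimal places:

(28.05, 37.95)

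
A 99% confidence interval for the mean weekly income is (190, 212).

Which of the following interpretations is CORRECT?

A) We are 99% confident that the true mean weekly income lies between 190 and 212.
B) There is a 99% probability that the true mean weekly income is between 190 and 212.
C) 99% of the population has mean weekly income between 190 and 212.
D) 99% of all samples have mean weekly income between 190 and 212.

A confidence interval represents our confidence in the procedure, not a probability statement about the parameter.

Key concept: If we repeated this sampling process many times and computed a 99% CI each time, about 99% of those intervals would contain the true population parameter.

For this specific interval (190, 212):
- Midpoint (point estimate): 201
- Margin of error: 11

The correct interpretation is the one stating confidence that the true parameter lies in the interval — option A.

A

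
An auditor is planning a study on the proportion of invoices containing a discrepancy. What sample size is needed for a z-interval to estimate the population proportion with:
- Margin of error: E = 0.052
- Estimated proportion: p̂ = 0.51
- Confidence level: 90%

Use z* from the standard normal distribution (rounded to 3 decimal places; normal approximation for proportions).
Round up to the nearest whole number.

Using z* for proportion z-interval (normal approximation).

For 90% confidence, z* = 1.645 (from standard normal table)

Sample size formula for proportion z-interval: n = z*²p̂(1-p̂)/E²

n = 1.645² × 0.51 × 0.49 / 0.052²
  = 2.706025 × 0.2499 / 0.002704
  = 250.0871

Round up to the nearest whole number: n = 251

251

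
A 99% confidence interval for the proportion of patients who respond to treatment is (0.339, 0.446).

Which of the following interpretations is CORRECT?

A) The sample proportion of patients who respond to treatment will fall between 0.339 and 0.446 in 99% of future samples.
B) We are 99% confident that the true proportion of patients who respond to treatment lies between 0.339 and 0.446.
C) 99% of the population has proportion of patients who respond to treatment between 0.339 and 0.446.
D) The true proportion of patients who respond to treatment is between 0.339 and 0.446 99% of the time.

A confidence interval represents our confidence in the procedure, not a probability statement about the parameter.

Key concept: If we repeated this sampling process many times and computed a 99% CI each time, about 99% of those intervals would contain the true population parameter.

For this specific interval (0.339, 0.446):
- Midpoint (point estimate): 0.3925
- Margin of error: 0.0535

The correct interpretation is the one stating confidence that the true parameter lies in the interval — option B.

B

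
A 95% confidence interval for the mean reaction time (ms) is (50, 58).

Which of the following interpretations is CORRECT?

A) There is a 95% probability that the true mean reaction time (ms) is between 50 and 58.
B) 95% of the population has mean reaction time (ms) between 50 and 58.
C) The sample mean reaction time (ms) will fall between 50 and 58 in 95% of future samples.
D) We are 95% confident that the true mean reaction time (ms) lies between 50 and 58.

A confidence interval represents our confidence in the procedure, not a probability statement about the parameter.

Key concept: If we repeated this sampling process many times and computed a 95% CI each time, about 95% of those intervals would contain the true population parameter.

For this specific interval (50, 58):
- Midpoint (point estimate): 54
- Margin of error: 4

The correct interpretation is the one stating confidence that the true parameter lies in the interval — option D.

D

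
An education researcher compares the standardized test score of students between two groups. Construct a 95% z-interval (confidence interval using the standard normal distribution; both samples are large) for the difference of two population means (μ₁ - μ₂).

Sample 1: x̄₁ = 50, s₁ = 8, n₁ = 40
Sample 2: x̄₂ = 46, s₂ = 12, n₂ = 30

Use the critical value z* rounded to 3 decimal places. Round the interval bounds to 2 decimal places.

Both samples are large (n₁ = 40 ≥ 30, n₂ = 30 ≥ 30), so a z-interval for the difference of means applies.

Point estimate: x̄₁ - x̄₂ = 50 - 46 = 4

Standard error: SE = √(s₁²/n₁ + s₂²/n₂)
= √(8²/40 + 12²/30)
= √(1.600000 + 4.800000)
= 2.529822

For 95% confidence, z* = 1.96 (from standard normal table)
Margin of error: E = z* × SE = 1.96 × 2.529822 = 4.9585

Z-interval: (x̄₁ - x̄₂) ± E = 4 ± 4.9585 = (-0.9585, 8.9585)

Rounded to 2 decimal places:

(-0.96, 8.96)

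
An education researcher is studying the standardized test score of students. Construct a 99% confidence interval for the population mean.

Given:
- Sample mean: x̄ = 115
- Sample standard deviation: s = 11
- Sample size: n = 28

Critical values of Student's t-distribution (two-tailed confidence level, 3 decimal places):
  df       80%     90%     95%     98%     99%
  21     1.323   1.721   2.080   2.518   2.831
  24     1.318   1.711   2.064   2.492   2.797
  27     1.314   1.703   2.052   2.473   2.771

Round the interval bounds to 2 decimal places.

The population standard deviation σ is unknown (only the sample standard deviation s is given), so use a t-interval with df = n - 1 = 28 - 1 = 27.

For 99% confidence with df = 27, t* = 2.771 (from t-table)

Standard error: SE = s/√n = 11/√28 = 2.078805

Margin of error: E = t* × SE = 2.771 × 2.078805 = 5.7604

T-interval: x̄ ± E = 115 ± 5.7604 = (109.2396, 120.7604)

Rounded to 2 decimal places:

(109.24, 120.76)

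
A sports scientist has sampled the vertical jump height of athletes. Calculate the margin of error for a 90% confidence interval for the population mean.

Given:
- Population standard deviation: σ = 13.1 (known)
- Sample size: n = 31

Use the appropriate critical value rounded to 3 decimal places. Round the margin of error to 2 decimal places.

The population standard deviation σ is known, so use the z-interval margin of error formula.

For 90% confidence, z* = 1.645 (from standard normal table)

Margin of error formula for z-interval: E = z* × σ/√n

E = 1.645 × 13.1/√31
  = 1.645 × 2.352829
  = 3.8704

Rounded to 2 decimal places:

3.87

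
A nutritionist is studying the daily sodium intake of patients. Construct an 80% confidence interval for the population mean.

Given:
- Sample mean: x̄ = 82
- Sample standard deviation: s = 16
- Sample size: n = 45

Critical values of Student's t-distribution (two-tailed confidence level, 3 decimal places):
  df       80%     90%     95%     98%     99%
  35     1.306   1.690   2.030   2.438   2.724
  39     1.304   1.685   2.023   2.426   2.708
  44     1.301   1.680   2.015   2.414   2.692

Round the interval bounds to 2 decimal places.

The population standard deviation σ is unknown (only the sample standard deviation s is given), so use a t-interval with df = n - 1 = 45 - 1 = 44.

For 80% confidence with df = 44, t* = 1.301 (from t-table)

Standard error: SE = s/√n = 16/√45 = 2.385139

Margin of error: E = t* × SE = 1.301 × 2.385139 = 3.1031

T-interval: x̄ ± E = 82 ± 3.1031 = (78.8969, 85.1031)

Rounded to 2 decimal places:

(78.90, 85.10)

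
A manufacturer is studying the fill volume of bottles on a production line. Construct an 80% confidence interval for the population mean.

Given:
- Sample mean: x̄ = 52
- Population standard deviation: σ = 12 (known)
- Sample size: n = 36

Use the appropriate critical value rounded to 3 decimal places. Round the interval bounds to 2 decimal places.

The population standard deviation σ is known, so use a z-interval (standard normal critical value).

For 80% confidence, z* = 1.282 (from standard normal table)

Standard error: SE = σ/√n = 12/√36 = 2.000000

Margin of error: E = z* × SE = 1.282 × 2.000000 = 2.5640

Z-interval: x̄ ± E = 52 ± 2.5640 = (49.4360, 54.5640)

Rounded to 2 decimal places:

(49.44, 54.56)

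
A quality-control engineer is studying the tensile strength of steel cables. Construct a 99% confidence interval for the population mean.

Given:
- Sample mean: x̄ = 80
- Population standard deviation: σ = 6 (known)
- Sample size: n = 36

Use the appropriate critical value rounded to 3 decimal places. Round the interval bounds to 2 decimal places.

The population standard deviation σ is known, so use a z-interval (standard normal critical value).

For 99% confidence, z* = 2.576 (from standard normal table)

Standard error: SE = σ/√n = 6/√36 = 1.000000

Margin of error: E = z* × SE = 2.576 × 1.000000 = 2.5760

Z-interval: x̄ ± E = 80 ± 2.5760 = (77.4240, 82.5760)

Rounded to 2 decimal places:

(77.42, 82.58)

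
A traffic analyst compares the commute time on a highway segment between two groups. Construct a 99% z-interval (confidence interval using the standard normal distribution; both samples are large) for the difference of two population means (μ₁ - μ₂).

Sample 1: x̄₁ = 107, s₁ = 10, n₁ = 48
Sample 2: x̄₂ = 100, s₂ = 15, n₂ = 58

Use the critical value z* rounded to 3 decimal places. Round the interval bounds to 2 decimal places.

Both samples are large (n₁ = 48 ≥ 30, n₂ = 58 ≥ 30), so a z-interval for the difference of means applies.

Point estimate: x̄₁ - x̄₂ = 107 - 100 = 7

Standard error: SE = √(s₁²/n₁ + s₂²/n₂)
= √(10²/48 + 15²/58)
= √(2.083333 + 3.879310)
= 2.441853

For 99% confidence, z* = 2.576 (from standard normal table)
Margin of error: E = z* × SE = 2.576 × 2.441853 = 6.2902

Z-interval: (x̄₁ - x̄₂) ± E = 7 ± 6.2902 = (0.7098, 13.2902)

Rounded to 2 decimal places:

(0.71, 13.29)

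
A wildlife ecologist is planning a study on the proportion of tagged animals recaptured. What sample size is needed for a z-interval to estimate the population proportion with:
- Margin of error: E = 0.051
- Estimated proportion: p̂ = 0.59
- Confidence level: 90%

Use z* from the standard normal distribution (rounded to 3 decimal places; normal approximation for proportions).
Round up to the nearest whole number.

Using z* for proportion z-interval (normal approximation).

For 90% confidence, z* = 1.645 (from standard normal table)

Sample size formula for proportion z-interval: n = z*²p̂(1-p̂)/E²

n = 1.645² × 0.59 × 0.41 / 0.051²
  = 2.706025 × 0.2419 / 0.002601
  = 251.6676

Round up to the nearest whole number: n = 252

252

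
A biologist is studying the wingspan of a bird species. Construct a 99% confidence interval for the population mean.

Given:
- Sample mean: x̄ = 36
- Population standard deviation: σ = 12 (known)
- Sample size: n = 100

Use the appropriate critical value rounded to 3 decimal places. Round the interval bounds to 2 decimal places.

The population standard deviation σ is known, so use a z-interval (standard normal critical value).

For 99% confidence, z* = 2.576 (from standard normal table)

Standard error: SE = σ/√n = 12/√100 = 1.200000

Margin of error: E = z* × SE = 2.576 × 1.200000 = 3.0912

Z-interval: x̄ ± E = 36 ± 3.0912 = (32.9088, 39.0912)

Rounded to 2 decimal places:

(32.91, 39.09)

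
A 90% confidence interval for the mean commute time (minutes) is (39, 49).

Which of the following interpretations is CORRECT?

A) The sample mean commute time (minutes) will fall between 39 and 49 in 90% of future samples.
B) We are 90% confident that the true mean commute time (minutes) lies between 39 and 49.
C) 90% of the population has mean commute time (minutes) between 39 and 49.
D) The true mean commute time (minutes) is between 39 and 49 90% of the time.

A confidence interval represents our confidence in the procedure, not a probability statement about the parameter.

Key concept: If we repeated this sampling process many times and computed a 90% CI each time, about 90% of those intervals would contain the true population parameter.

For this specific interval (39, 49):
- Midpoint (point estimate): 44
- Margin of error: 5

The correct interpretation is the one stating confidence that the true parameter lies in the interval — option B.

B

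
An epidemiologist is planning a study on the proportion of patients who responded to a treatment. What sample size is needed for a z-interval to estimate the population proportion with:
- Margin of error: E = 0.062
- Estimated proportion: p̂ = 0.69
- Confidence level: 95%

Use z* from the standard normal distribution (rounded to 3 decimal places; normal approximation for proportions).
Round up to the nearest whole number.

Using z* for proportion z-interval (normal approximation).

For 95% confidence, z* = 1.96 (from standard normal table)

Sample size formula for proportion z-interval: n = z*²p̂(1-p̂)/E²

n = 1.96² × 0.69 × 0.31 / 0.062²
  = 3.8416 × 0.2139 / 0.003844
  = 213.7665

Round up to the nearest whole number: n = 214

214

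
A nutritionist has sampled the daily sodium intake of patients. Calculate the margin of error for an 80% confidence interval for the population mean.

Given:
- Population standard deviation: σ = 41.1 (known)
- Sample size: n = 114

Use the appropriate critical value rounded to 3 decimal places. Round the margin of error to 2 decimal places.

The population standard deviation σ is known, so use the z-interval margin of error formula.

For 80% confidence, z* = 1.282 (from standard normal table)

Margin of error formula for z-interval: E = z* × σ/√n

E = 1.282 × 41.1/√114
  = 1.282 × 3.849368
  = 4.9349

Rounded to 2 decimal places:

4.93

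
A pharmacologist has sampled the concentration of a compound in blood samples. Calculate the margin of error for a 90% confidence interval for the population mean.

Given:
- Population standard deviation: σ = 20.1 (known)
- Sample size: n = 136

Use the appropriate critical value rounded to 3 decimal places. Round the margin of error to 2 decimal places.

The population standard deviation σ is known, so use the z-interval margin of error formula.

For 90% confidence, z* = 1.645 (from standard normal table)

Margin of error formula for z-interval: E = z* × σ/√n

E = 1.645 × 20.1/√136
  = 1.645 × 1.723561
  = 2.8353

Rounded to 2 decimal places:

2.84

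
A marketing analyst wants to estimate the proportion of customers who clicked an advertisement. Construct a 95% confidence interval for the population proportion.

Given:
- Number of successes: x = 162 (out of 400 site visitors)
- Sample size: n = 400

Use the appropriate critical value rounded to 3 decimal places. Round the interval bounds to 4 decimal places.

Sample proportion: p̂ = 162/400 = 0.405000

Check conditions for normal approximation:
  np̂ = 162 ≥ 10 ✓
  n(1-p̂) = 238 ≥ 10 ✓

The sample is large enough, so use a z-interval (normal approximation) for the proportion.

For 95% confidence, z* = 1.96 (from standard normal table)

Standard error: SE = √(p̂(1-p̂)/n) = √(0.405000×0.595000/400) = 0.02454460

Margin of error: E = z* × SE = 1.96 × 0.02454460 = 0.048107

Z-interval: p̂ ± E = 0.405000 ± 0.048107 = (0.356893, 0.453107)

Rounded to 4 decimal places:

(0.3569, 0.4531)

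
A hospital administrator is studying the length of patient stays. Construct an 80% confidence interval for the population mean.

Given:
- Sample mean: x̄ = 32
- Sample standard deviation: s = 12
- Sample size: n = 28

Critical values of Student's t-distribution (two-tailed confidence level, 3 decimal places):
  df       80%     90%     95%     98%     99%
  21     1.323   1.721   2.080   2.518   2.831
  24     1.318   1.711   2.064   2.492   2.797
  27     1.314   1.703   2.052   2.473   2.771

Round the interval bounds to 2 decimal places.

The population standard deviation σ is unknown (only the sample standard deviation s is given), so use a t-interval with df = n - 1 = 28 - 1 = 27.

For 80% confidence with df = 27, t* = 1.314 (from t-table)

Standard error: SE = s/√n = 12/√28 = 2.267787

Margin of error: E = t* × SE = 1.314 × 2.267787 = 2.9799

T-interval: x̄ ± E = 32 ± 2.9799 = (29.0201, 34.9799)

Rounded to 2 decimal places:

(29.02, 34.98)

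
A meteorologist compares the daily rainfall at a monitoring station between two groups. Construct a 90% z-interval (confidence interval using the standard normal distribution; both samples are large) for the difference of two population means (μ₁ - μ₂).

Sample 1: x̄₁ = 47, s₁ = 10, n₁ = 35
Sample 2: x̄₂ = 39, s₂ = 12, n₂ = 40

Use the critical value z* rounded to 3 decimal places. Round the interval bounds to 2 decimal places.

Both samples are large (n₁ = 35 ≥ 30, n₂ = 40 ≥ 30), so a z-interval for the difference of means applies.

Point estimate: x̄₁ - x̄₂ = 47 - 39 = 8

Standard error: SE = √(s₁²/n₁ + s₂²/n₂)
= √(10²/35 + 12²/40)
= √(2.857143 + 3.600000)
= 2.541091

For 90% confidence, z* = 1.645 (from standard normal table)
Margin of error: E = z* × SE = 1.645 × 2.541091 = 4.1801

Z-interval: (x̄₁ - x̄₂) ± E = 8 ± 4.1801 = (3.8199, 12.1801)

Rounded to 2 decimal places:

(3.82, 12.18)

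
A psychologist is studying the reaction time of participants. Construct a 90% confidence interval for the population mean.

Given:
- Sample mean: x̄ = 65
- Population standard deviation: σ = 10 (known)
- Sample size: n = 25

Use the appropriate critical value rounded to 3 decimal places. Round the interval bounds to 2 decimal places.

The population standard deviation σ is known, so use a z-interval (standard normal critical value).

For 90% confidence, z* = 1.645 (from standard normal table)

Standard error: SE = σ/√n = 10/√25 = 2.000000

Margin of error: E = z* × SE = 1.645 × 2.000000 = 3.2900

Z-interval: x̄ ± E = 65 ± 3.2900 = (61.7100, 68.2900)

Rounded to 2 decimal places:

(61.71, 68.29)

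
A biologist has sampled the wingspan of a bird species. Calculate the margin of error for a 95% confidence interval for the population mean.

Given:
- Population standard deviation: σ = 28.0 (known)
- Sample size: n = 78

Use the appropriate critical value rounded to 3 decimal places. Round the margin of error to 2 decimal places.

The population standard deviation σ is known, so use the z-interval margin of error formula.

For 95% confidence, z* = 1.96 (from standard normal table)

Margin of error formula for z-interval: E = z* × σ/√n

E = 1.96 × 28.0/√78
  = 1.96 × 3.170376
  = 6.2139

Rounded to 2 decimal places:

6.21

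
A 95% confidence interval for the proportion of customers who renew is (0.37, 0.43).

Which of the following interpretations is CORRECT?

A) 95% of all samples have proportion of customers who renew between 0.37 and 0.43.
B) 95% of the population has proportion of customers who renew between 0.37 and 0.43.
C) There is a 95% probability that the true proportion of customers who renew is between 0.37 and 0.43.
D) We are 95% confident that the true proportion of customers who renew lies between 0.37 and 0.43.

A confidence interval represents our confidence in the procedure, not a probability statement about the parameter.

Key concept: If we repeated this sampling process many times and computed a 95% CI each time, about 95% of those intervals would contain the true population parameter.

For this specific interval (0.37, 0.43):
- Midpoint (point estimate): 0.4
- Margin of error: 0.03

The correct interpretation is the one stating confidence that the true parameter lies in the interval — option D.

D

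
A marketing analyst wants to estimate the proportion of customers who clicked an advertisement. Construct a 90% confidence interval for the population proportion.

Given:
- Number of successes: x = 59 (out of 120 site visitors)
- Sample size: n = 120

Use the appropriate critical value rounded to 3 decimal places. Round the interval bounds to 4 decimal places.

Sample proportion: p̂ = 59/120 = 0.491667

Check conditions for normal approximation:
  np̂ = 59 ≥ 10 ✓
  n(1-p̂) = 61 ≥ 10 ✓

The sample is large enough, so use a z-interval (normal approximation) for the proportion.

For 90% confidence, z* = 1.645 (from standard normal table)

Standard error: SE = √(p̂(1-p̂)/n) = √(0.491667×0.508333/120) = 0.04563721

Margin of error: E = z* × SE = 1.645 × 0.04563721 = 0.075073

Z-interval: p̂ ± E = 0.491667 ± 0.075073 = (0.416593, 0.566740)

Rounded to 4 decimal places:

(0.4166, 0.5667)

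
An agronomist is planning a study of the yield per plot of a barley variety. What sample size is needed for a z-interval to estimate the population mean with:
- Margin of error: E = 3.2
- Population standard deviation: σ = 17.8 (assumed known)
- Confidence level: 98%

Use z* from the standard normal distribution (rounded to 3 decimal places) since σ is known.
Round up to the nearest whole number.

Using z* since population σ is known (z-interval formula).

For 98% confidence, z* = 2.326 (from standard normal table)

Sample size formula for z-interval: n = (z*σ/E)²

n = (2.326 × 17.8 / 3.2)²
  = (12.938375)²
  = 167.4015

Round up to the nearest whole number: n = 168

168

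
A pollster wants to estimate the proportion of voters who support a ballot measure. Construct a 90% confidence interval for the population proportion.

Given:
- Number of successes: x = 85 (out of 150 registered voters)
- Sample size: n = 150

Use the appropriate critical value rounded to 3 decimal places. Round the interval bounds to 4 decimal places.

Sample proportion: p̂ = 85/150 = 0.566667

Check conditions for normal approximation:
  np̂ = 85 ≥ 10 ✓
  n(1-p̂) = 65 ≥ 10 ✓

The sample is large enough, so use a z-interval (normal approximation) for the proportion.

For 90% confidence, z* = 1.645 (from standard normal table)

Standard error: SE = √(p̂(1-p̂)/n) = √(0.566667×0.433333/150) = 0.04046031

Margin of error: E = z* × SE = 1.645 × 0.04046031 = 0.066557

Z-interval: p̂ ± E = 0.566667 ± 0.066557 = (0.500109, 0.633224)

Rounded to 4 decimal places:

(0.5001, 0.6332)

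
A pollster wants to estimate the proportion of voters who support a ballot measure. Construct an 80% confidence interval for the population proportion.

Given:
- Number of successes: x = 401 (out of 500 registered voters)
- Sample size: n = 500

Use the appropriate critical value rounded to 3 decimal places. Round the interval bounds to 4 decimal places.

Sample proportion: p̂ = 401/500 = 0.802000

Check conditions for normal approximation:
  np̂ = 401 ≥ 10 ✓
  n(1-p̂) = 99 ≥ 10 ✓

The sample is large enough, so use a z-interval (normal approximation) for the proportion.

For 80% confidence, z* = 1.282 (from standard normal table)

Standard error: SE = √(p̂(1-p̂)/n) = √(0.802000×0.198000/500) = 0.01782111

Margin of error: E = z* × SE = 1.282 × 0.01782111 = 0.022847

Z-interval: p̂ ± E = 0.802000 ± 0.022847 = (0.779153, 0.824847)

Rounded to 4 decimal places:

(0.7792, 0.8248)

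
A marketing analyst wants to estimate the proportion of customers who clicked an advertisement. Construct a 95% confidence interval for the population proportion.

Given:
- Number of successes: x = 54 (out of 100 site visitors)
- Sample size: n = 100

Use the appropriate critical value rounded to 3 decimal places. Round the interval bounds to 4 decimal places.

Sample proportion: p̂ = 54/100 = 0.540000

Check conditions for normal approximation:
  np̂ = 54 ≥ 10 ✓
  n(1-p̂) = 46 ≥ 10 ✓

The sample is large enough, so use a z-interval (normal approximation) for the proportion.

For 95% confidence, z* = 1.96 (from standard normal table)

Standard error: SE = √(p̂(1-p̂)/n) = √(0.540000×0.460000/100) = 0.04983974

Margin of error: E = z* × SE = 1.96 × 0.04983974 = 0.097686

Z-interval: p̂ ± E = 0.540000 ± 0.097686 = (0.442314, 0.637686)

Rounded to 4 decimal places:

(0.4423, 0.6377)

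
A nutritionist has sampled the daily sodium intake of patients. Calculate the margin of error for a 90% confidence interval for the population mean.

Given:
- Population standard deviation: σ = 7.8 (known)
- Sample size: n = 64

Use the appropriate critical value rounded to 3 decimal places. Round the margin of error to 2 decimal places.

The population standard deviation σ is known, so use the z-interval margin of error formula.

For 90% confidence, z* = 1.645 (from standard normal table)

Margin of error formula for z-interval: E = z* × σ/√n

E = 1.645 × 7.8/√64
  = 1.645 × 0.975000
  = 1.6039

Rounded to 2 decimal places:

1.60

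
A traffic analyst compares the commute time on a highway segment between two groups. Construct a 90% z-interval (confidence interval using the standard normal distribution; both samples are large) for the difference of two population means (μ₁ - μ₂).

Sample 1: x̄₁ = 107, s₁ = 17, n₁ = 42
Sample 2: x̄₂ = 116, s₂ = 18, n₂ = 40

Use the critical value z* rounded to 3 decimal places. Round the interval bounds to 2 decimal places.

Both samples are large (n₁ = 42 ≥ 30, n₂ = 40 ≥ 30), so a z-interval for the difference of means applies.

Point estimate: x̄₁ - x̄₂ = 107 - 116 = -9

Standard error: SE = √(s₁²/n₁ + s₂²/n₂)
= √(17²/42 + 18²/40)
= √(6.880952 + 8.100000)
= 3.870524

For 90% confidence, z* = 1.645 (from standard normal table)
Margin of error: E = z* × SE = 1.645 × 3.870524 = 6.3670

Z-interval: (x̄₁ - x̄₂) ± E = -9 ± 6.3670 = (-15.3670, -2.6330)

Rounded to 2 decimal places:

(-15.37, -2.63)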